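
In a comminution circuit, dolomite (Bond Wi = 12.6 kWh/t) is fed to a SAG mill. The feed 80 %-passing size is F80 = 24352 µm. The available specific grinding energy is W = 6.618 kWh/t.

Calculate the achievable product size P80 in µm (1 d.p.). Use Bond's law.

W_Bond = 10·Wi·(1/√P₈₀ − 1/√F₈₀)
P80^-0.5 = F80^-0.5 + W/(10 Wi)
  = 6.6180/(10·12.6) + 1/√24352 = 0.052524 + 0.006408 = 0.058932
P80 = (1/0.058932)² = 16.9687² = 287.94 µm

P80 = 287.9 µm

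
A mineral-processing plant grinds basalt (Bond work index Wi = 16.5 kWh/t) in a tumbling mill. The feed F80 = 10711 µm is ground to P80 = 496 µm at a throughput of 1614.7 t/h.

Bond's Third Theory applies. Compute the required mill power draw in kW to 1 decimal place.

W = 10 Wi (1/√P80 − 1/√F80)  [Bond]
W = 10·16.5·(1/√496 − 1/√10711) = 10·16.5·(0.035239) = 5.8144 kWh/t
P_mill = W·ṁ = 5.8144·1614.7 = 9388.5 kW

P = 9388.5 kW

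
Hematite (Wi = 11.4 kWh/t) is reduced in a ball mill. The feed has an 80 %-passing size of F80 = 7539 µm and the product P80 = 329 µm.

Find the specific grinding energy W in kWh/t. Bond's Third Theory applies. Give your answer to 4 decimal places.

W = 4.9721 kWh/t

W = 10 Wi (1/√P80 − 1/√F80)  [Bond]
1/√329 = 0.055132;  1/√7539 = 0.011517
W = 10·11.4·(0.055132 − 0.011517) = 4.9721 kWh/t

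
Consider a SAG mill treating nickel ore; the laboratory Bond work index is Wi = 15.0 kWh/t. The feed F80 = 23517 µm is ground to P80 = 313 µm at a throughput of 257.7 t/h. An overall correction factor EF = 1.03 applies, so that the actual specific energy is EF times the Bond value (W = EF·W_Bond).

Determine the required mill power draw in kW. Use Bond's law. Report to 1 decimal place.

W = 10·Wi·[P80^(−½) − F80^(−½)]
W = 10·15.0·(1/√313 − 1/√23517) = 10·15.0·(0.050002) = 7.5004 kWh/t
With EF = 1.03: W = 7.5004·1.03 = 7.7254 kWh/t
P = W·T = 7.7254·257.7 = 1990.8 kW

P = 1990.8 kW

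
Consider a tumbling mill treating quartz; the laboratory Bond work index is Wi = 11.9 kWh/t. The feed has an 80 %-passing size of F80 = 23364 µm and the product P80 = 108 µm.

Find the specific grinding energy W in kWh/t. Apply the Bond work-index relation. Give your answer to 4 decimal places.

W = 10 Wi / √P80 − 10 Wi / √F80
1/√108 = 0.096225;  1/√23364 = 0.006542
W = 10·11.9·(0.096225 − 0.006542) = 10.6723 kWh/t

W = 10.6723 kWh/t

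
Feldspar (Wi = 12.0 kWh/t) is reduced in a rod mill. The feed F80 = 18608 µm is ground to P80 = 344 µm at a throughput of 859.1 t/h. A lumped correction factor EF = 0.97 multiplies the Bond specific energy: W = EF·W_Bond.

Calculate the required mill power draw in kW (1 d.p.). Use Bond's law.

Bond: W = 10·Wi·(1/√P80 − 1/√F80)
W = 10·12.0·(1/√344 − 1/√18608) = 10·12.0·(0.046586) = 5.5903 kWh/t
With EF = 0.97: W = 5.5903·0.97 = 5.4226 kWh/t
Power = W × throughput = 5.4226 kWh/t × 859.1 t/h = 4658.5 kW

P = 4658.5 kW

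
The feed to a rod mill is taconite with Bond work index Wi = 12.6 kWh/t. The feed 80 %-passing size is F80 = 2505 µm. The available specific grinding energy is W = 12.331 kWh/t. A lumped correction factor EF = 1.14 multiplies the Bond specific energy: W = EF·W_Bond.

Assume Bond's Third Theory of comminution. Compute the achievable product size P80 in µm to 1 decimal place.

W = 10 Wi (1/√P80 − 1/√F80)  [Bond]
W_Bond = W / EF = 12.331 / 1.14 = 10.8167 kWh/t
P80^-0.5 = F80^-0.5 + W_Bond/(10 Wi)
  = 10.8167/(10·12.6) + 1/√2505 = 0.085847 + 0.019980 = 0.105827
P80 = (1/0.105827)² = 9.4494² = 89.29 µm

P80 = 89.3 µm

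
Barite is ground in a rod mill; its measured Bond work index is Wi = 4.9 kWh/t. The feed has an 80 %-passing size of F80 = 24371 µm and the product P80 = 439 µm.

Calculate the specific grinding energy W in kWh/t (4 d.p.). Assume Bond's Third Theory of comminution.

W = 2.0248 kWh/t

W = 10 Wi (1/√P80 − 1/√F80)  [Bond]
1/√439 = 0.047727;  1/√24371 = 0.006406
W = 10·4.9·(0.047727 − 0.006406) = 2.0248 kWh/t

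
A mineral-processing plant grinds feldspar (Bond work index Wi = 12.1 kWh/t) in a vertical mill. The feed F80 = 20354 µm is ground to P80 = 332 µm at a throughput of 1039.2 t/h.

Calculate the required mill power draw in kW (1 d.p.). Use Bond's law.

P = 6019.7 kW

W = 10 Wi (P80^-0.5 − F80^-0.5)
W = 10·12.1·(1/√332 − 1/√20354) = 10·12.1·(0.047873) = 5.7926 kWh/t
P = W·T = 5.7926·1039.2 = 6019.7 kW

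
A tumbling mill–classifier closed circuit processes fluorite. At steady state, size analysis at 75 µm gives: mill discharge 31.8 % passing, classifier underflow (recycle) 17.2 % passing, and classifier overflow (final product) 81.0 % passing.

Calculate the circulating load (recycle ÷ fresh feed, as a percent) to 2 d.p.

CL = 336.99 %

Mass balance on the −75 µm fraction:
Fd + Rd = Ru + Fo ⇒ R/F = (o−d)/(d−u)
r = (81.0 − 31.8)/(31.8 − 17.2) = 49.2/14.6 = 3.3699
CL = 100·r = 336.99 %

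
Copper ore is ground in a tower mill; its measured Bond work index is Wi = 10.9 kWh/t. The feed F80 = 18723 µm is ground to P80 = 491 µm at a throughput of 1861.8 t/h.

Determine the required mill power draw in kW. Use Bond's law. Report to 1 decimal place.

W = 10·Wi·(P80^(-½) − F80^(-½))
W = 10·10.9·(1/√491 − 1/√18723) = 10·10.9·(0.037821) = 4.1225 kWh/t
Mill draw = 4.1225 × 1861.8 = 7675.3 kW

P = 7675.3 kW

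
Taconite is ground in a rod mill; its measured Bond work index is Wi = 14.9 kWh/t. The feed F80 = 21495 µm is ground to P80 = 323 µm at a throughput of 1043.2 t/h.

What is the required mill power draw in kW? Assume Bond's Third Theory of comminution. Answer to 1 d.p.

P = 7588.5 kW

W = 10 Wi (1/√P80 − 1/√F80)  [Bond]
W = 10·14.9·(1/√323 − 1/√21495) = 10·14.9·(0.048821) = 7.2743 kWh/t
P_mill = W·ṁ = 7.2743·1043.2 = 7588.5 kW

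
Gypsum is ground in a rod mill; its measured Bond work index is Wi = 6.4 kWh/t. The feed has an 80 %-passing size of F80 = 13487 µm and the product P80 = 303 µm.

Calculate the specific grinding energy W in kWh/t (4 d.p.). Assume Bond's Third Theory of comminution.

Bond:  W = 10 Wi (1/√P − 1/√F)
1/√303 = 0.057448;  1/√13487 = 0.008611
W = 10·6.4·(0.057448 − 0.008611) = 3.1256 kWh/t

W = 3.1256 kWh/t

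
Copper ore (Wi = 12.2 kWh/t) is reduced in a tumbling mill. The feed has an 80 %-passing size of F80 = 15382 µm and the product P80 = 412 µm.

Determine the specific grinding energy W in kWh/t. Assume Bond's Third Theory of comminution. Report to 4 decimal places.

W = 10 Wi (1/√P80 − 1/√F80)  [Bond]
1/√412 = 0.049266;  1/√15382 = 0.008063
W = 10·12.2·(0.049266 − 0.008063) = 5.0268 kWh/t

W = 5.0268 kWh/t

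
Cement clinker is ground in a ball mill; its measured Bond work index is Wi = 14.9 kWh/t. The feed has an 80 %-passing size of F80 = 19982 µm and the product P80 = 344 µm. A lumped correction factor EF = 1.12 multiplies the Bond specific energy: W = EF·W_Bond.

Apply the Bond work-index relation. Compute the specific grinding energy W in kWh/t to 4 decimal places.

W = 7.8170 kWh/t

W = 10·Wi·[P80^(−½) − F80^(−½)]
1/√344 = 0.053916;  1/√19982 = 0.007074
W = 10·14.9·(0.053916 − 0.007074) = 6.9795 kWh/t
With EF = 1.12: W = 6.9795·1.12 = 7.8170 kWh/t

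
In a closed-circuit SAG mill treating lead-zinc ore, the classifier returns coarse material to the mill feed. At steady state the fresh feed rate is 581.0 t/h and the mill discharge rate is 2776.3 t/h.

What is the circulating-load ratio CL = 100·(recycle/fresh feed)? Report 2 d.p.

CL = 377.85 %

Mill node: discharge = fresh + recycle.
R = M − F = 2776.3 − 581.0 = 2195.3 t/h
CL = 100·R/F = 100·2195.3/581.0 = 377.85 %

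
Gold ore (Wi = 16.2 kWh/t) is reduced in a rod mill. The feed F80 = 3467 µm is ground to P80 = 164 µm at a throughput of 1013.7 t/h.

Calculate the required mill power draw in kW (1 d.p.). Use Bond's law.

W = 10 Wi (1/√P80 − 1/√F80)  [Bond]
W = 10·16.2·(1/√164 − 1/√3467) = 10·16.2·(0.061104) = 9.8988 kWh/t
Mill draw = 9.8988 × 1013.7 = 10034.4 kW

P = 10034.4 kW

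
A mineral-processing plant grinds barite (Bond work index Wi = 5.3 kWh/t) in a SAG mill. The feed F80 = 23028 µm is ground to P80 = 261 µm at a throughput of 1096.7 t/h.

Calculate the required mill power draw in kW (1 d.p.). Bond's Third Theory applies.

W = 10 Wi / √P80 − 10 Wi / √F80
W = 10·5.3·(1/√261 − 1/√23028) = 10·5.3·(0.055309) = 2.9314 kWh/t
Mill draw = 2.9314 × 1096.7 = 3214.8 kW

P = 3214.8 kW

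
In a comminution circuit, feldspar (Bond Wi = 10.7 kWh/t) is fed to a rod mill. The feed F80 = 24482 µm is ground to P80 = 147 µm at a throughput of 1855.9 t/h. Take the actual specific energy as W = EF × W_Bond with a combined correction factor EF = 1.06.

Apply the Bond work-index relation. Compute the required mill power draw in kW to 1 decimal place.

W = 10 Wi (1/√P80 − 1/√F80)  [Bond]
W = 10·10.7·(1/√147 − 1/√24482) = 10·10.7·(0.076087) = 8.1414 kWh/t
W_actual = 1.06 × 8.1414 = 8.6298 kWh/t
Power = W × throughput = 8.6298 kWh/t × 1855.9 t/h = 16016.1 kW

P = 16016.1 kW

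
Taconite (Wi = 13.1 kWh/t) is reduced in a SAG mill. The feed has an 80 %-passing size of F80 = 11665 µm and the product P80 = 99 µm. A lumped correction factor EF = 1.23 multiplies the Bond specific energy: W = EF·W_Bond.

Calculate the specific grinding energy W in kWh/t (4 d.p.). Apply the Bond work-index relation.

W = 10 Wi (1/√P80 − 1/√F80)  [Bond]
1/√99 = 0.100504;  1/√11665 = 0.009259
W = 10·13.1·(0.100504 − 0.009259) = 11.9531 kWh/t
With EF = 1.23: W = 11.9531·1.23 = 14.7023 kWh/t

W = 14.7023 kWh/t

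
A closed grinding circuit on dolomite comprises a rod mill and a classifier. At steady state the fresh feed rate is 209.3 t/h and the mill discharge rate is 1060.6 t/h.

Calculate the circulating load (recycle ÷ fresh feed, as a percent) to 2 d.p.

CL = 406.74 %

Mill node: discharge = fresh + recycle.
R = M − F = 1060.6 − 209.3 = 851.3 t/h
CL = 100·R/F = 100·851.3/209.3 = 406.74 %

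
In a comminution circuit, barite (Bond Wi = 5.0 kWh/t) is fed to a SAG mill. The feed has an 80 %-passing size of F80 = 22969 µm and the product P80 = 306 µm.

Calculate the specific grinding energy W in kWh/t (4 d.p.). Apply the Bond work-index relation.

W = 10 Wi (P80^-0.5 − F80^-0.5)
1/√306 = 0.057166;  1/√22969 = 0.006598
W = 10·5.0·(0.057166 − 0.006598) = 2.5284 kWh/t

W = 2.5284 kWh/t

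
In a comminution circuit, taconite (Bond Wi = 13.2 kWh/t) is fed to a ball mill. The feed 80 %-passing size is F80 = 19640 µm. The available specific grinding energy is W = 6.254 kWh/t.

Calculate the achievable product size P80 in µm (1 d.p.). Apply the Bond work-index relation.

P80 = 336.5 µm

W_Bond = 10·Wi·(1/√P₈₀ − 1/√F₈₀)
⇒ 1/√P80 = W/(10 Wi) + 1/√F80
  = 6.2540/(10·13.2) + 1/√19640 = 0.047379 + 0.007136 = 0.054514
P80 = (1/0.054514)² = 18.3438² = 336.49 µm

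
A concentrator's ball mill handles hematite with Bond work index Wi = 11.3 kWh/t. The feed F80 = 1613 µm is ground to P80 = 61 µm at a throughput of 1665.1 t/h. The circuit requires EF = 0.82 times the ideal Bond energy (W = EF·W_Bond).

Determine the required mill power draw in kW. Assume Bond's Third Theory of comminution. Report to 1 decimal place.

W = 10 Wi / √P80 − 10 Wi / √F80
W = 10·11.3·(1/√61 − 1/√1613) = 10·11.3·(0.103138) = 11.6546 kWh/t
W_actual = 0.82 × 11.6546 = 9.5568 kWh/t
P_mill = W·ṁ = 9.5568·1665.1 = 15912.9 kW

P = 15912.9 kW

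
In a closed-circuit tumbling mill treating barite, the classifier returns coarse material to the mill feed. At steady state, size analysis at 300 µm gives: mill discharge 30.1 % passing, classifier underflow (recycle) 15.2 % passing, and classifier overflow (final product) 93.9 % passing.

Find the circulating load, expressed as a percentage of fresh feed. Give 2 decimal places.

CL = 428.19 %

Mass balance on the −300 µm fraction:
Fd + Rd = Ru + Fo ⇒ R/F = (o−d)/(d−u)
r = (93.9 − 30.1)/(30.1 − 15.2) = 63.8/14.9 = 4.2819
CL = 100·r = 428.19 %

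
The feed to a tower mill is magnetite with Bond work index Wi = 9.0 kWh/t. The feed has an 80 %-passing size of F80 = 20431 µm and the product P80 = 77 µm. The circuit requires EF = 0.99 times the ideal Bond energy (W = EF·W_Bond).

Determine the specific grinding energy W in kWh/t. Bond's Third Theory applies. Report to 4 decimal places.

W = 10·Wi·[P80^(−½) − F80^(−½)]
1/√77 = 0.113961;  1/√20431 = 0.006996
W = 10·9.0·(0.113961 − 0.006996) = 9.6268 kWh/t
With EF = 0.99: W = 9.6268·0.99 = 9.5305 kWh/t

W = 9.5305 kWh/t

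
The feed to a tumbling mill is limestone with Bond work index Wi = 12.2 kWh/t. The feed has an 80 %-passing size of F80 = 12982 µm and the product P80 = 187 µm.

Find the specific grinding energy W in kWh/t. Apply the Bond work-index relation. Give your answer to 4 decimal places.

Bond:  W = 10 Wi (1/√P − 1/√F)
1/√187 = 0.073127;  1/√12982 = 0.008777
W = 10·12.2·(0.073127 − 0.008777) = 7.8508 kWh/t

W = 7.8508 kWh/t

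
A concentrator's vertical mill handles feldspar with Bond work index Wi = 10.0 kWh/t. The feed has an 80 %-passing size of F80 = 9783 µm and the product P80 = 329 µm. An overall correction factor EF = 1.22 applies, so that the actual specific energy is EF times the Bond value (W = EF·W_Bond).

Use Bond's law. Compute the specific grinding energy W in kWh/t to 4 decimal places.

W = 5.4926 kWh/t

W = 10 Wi (P80^-0.5 − F80^-0.5)
1/√329 = 0.055132;  1/√9783 = 0.010110
W = 10·10.0·(0.055132 − 0.010110) = 4.5021 kWh/t
Corrected W = EF·W_Bond = 1.22·4.5021 = 5.4926 kWh/t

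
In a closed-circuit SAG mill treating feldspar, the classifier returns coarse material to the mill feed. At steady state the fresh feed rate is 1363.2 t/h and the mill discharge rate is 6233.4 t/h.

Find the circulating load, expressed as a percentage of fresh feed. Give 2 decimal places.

Mill node: discharge = fresh + recycle.
R = M − F = 6233.4 − 1363.2 = 4870.2 t/h
CL = 100·R/F = 100·4870.2/1363.2 = 357.26 %

CL = 357.26 %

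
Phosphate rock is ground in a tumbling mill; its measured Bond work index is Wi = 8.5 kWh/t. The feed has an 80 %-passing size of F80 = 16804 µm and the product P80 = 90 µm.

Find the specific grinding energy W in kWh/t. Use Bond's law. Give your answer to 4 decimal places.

W = 8.3041 kWh/t

Bond: W = 10·Wi·(1/√P80 − 1/√F80)
1/√90 = 0.105409;  1/√16804 = 0.007714
W = 10·8.5·(0.105409 − 0.007714) = 8.3041 kWh/t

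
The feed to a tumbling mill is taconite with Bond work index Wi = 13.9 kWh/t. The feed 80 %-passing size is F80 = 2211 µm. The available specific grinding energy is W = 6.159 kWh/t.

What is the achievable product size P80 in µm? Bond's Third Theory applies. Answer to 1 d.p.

P80 = 232.5 µm

Bond:  W = 10 Wi (1/√P − 1/√F)
⇒ 1/√P80 = W/(10·Wi) + 1/√F80
  = 6.1590/(10·13.9) + 1/√2211 = 0.044309 + 0.021267 = 0.065576
P80 = (1/0.065576)² = 15.2494² = 232.54 µm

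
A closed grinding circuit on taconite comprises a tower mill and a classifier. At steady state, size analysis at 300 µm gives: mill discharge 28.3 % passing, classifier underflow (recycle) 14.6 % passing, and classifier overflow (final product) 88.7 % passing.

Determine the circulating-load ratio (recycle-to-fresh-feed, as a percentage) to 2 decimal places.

CL = 440.88 %

Balance %-passing 300 µm (r = R/F):
(1+r)·d = r·u + o ⇒ r = (o−d)/(d−u)
r = (88.7 − 28.3)/(28.3 − 14.6) = 60.4/13.7 = 4.4088
CL = 100·r = 440.88 %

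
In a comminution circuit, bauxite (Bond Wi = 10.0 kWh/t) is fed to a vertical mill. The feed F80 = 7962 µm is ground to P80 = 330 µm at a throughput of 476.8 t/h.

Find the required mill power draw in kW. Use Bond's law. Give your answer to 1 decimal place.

P = 2090.3 kW

W = 10·Wi·(P80^(-½) − F80^(-½))
W = 10·10.0·(1/√330 − 1/√7962) = 10·10.0·(0.043841) = 4.3841 kWh/t
Mill draw = 4.3841 × 476.8 = 2090.3 kW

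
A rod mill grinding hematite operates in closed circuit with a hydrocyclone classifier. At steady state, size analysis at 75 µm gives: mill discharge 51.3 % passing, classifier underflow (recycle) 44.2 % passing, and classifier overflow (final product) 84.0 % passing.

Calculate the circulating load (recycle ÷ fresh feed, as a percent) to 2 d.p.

CL = 460.56 %

Balance %-passing 75 µm (r = R/F):
(1+r)·d = r·u + o ⇒ r = (o−d)/(d−u)
r = (84.0 − 51.3)/(51.3 − 44.2) = 32.7/7.1 = 4.6056
CL = 100·r = 460.56 %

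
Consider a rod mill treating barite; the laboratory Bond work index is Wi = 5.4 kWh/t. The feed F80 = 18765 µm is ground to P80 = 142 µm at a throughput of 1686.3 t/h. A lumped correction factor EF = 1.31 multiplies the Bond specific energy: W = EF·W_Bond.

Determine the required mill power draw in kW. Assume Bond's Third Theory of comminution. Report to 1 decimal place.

W = 10 Wi (P80^-0.5 − F80^-0.5)
W = 10·5.4·(1/√142 − 1/√18765) = 10·5.4·(0.076618) = 4.1374 kWh/t
Corrected W = EF·W_Bond = 1.31·4.1374 = 5.4200 kWh/t
P_mill = W·ṁ = 5.4200·1686.3 = 9139.7 kW

P = 9139.7 kW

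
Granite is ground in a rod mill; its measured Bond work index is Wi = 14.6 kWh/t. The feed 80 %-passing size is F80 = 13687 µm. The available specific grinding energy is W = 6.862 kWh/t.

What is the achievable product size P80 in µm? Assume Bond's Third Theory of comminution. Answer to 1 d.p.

P80 = 324.1 µm

W = 10 Wi (1/√P80 − 1/√F80)  [Bond]
P80^(−½) = W/(10 Wi) + F80^(−½)
  = 6.8620/(10·14.6) + 1/√13687 = 0.047000 + 0.008548 = 0.055548
P80 = (1/0.055548)² = 18.0026² = 324.09 µm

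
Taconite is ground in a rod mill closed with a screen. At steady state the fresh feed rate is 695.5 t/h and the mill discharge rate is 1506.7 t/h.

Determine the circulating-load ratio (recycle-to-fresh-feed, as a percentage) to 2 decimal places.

CL = 116.64 %

Discharge = new feed + return, hence
R = M − F = 1506.7 − 695.5 = 811.2 t/h
CL = 100·R/F = 100·811.2/695.5 = 116.64 %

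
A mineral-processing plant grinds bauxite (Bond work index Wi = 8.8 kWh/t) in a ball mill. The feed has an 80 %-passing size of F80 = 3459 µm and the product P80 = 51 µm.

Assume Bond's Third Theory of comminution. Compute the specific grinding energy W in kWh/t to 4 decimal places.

W = 10.8262 kWh/t

W = 10·Wi·(P80^(-½) − F80^(-½))
1/√51 = 0.140028;  1/√3459 = 0.017003
W = 10·8.8·(0.140028 − 0.017003) = 10.8262 kWh/t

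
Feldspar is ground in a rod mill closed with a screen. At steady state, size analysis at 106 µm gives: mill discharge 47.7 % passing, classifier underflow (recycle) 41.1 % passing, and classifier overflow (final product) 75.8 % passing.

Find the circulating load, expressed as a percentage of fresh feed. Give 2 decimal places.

CL = 425.76 %

Balance %-passing 106 µm (r = R/F):
Fd + Rd = Ru + Fo ⇒ R/F = (o−d)/(d−u)
r = (75.8 − 47.7)/(47.7 − 41.1) = 28.1/6.6 = 4.2576
CL = 100·r = 425.76 %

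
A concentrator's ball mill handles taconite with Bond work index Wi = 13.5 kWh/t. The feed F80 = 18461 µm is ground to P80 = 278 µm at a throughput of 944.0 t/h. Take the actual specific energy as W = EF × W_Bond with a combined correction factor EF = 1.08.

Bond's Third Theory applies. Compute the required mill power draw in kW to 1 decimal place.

P = 7241.8 kW

W = 10 Wi / √P80 − 10 Wi / √F80
W = 10·13.5·(1/√278 − 1/√18461) = 10·13.5·(0.052616) = 7.1032 kWh/t
W_actual = 1.08 × 7.1032 = 7.6714 kWh/t
P_mill = W·ṁ = 7.6714·944.0 = 7241.8 kW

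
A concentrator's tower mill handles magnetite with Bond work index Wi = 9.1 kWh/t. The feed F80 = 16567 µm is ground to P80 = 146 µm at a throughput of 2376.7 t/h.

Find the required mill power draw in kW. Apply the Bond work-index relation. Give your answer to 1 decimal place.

P = 16219.1 kW

W_Bond = 10·Wi·(1/√P₈₀ − 1/√F₈₀)
W = 10·9.1·(1/√146 − 1/√16567) = 10·9.1·(0.074991) = 6.8242 kWh/t
P_mill = W·ṁ = 6.8242·2376.7 = 16219.1 kW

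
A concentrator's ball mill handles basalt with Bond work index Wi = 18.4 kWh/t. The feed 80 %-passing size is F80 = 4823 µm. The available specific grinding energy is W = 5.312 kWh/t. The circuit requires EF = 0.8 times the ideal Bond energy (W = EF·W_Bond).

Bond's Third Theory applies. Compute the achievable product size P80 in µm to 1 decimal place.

Bond:  W = 10 Wi (1/√P − 1/√F)
W_Bond = W / EF = 5.312 / 0.8 = 6.6400 kWh/t
1/√P80 = 1/√F80 + W_Bond/(10·Wi)
  = 6.6400/(10·18.4) + 1/√4823 = 0.036087 + 0.014399 = 0.050486
P80 = (1/0.050486)² = 19.8074² = 392.33 µm

P80 = 392.3 µm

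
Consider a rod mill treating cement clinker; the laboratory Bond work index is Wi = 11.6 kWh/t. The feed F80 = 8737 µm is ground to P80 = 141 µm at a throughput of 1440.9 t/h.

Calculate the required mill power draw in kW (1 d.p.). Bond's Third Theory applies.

W = 10 Wi (P80^-0.5 − F80^-0.5)
W = 10·11.6·(1/√141 − 1/√8737) = 10·11.6·(0.073517) = 8.5279 kWh/t
P_mill = W·ṁ = 8.5279·1440.9 = 12287.9 kW

P = 12287.9 kW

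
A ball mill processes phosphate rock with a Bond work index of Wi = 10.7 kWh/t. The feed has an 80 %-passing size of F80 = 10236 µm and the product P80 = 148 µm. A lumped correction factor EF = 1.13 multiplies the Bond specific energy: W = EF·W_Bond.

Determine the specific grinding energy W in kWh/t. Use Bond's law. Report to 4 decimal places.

W = 10·Wi·[P80^(−½) − F80^(−½)]
1/√148 = 0.082199;  1/√10236 = 0.009884
W = 10·10.7·(0.082199 − 0.009884) = 7.7378 kWh/t
Corrected W = EF·W_Bond = 1.13·7.7378 = 8.7437 kWh/t

W = 8.7437 kWh/t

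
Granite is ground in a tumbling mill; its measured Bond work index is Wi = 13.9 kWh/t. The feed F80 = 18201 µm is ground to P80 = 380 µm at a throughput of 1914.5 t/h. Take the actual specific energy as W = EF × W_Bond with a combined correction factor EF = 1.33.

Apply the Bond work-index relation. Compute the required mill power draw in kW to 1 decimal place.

W = 10 Wi / √P80 − 10 Wi / √F80
W = 10·13.9·(1/√380 − 1/√18201) = 10·13.9·(0.043887) = 6.1002 kWh/t
Apply correction: 6.1002 × 1.33 = 8.1133 kWh/t
P = W·T = 8.1133·1914.5 = 15533.0 kW

P = 15533.0 kW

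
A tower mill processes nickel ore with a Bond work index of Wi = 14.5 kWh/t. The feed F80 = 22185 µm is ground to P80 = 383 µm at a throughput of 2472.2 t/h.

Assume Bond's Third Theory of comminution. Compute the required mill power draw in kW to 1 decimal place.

W = 10 Wi / √P80 − 10 Wi / √F80
W = 10·14.5·(1/√383 − 1/√22185) = 10·14.5·(0.044384) = 6.4356 kWh/t
Power = W × throughput = 6.4356 kWh/t × 2472.2 t/h = 15910.2 kW

P = 15910.2 kW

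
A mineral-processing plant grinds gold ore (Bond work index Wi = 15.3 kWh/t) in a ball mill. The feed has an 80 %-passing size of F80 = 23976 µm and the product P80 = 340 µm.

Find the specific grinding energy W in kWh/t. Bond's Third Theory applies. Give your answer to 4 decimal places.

W_Bond = 10·Wi·(1/√P₈₀ − 1/√F₈₀)
1/√340 = 0.054233;  1/√23976 = 0.006458
W = 10·15.3·(0.054233 − 0.006458) = 7.3095 kWh/t

W = 7.3095 kWh/t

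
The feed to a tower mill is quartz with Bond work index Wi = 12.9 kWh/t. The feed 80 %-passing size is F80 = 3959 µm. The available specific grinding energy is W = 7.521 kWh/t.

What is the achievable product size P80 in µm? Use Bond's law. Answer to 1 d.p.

P80 = 181.7 µm

Bond:  W = 10 Wi (1/√P − 1/√F)
P80^-0.5 = F80^-0.5 + W/(10 Wi)
  = 7.5210/(10·12.9) + 1/√3959 = 0.058302 + 0.015893 = 0.074195
P80 = (1/0.074195)² = 13.4779² = 181.65 µm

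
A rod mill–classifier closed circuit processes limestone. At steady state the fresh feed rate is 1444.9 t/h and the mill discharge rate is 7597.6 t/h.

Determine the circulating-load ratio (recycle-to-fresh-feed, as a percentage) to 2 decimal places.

CL = 425.82 %

Steady state: M = F + R.
R = M − F = 7597.6 − 1444.9 = 6152.7 t/h
CL = 100·R/F = 100·6152.7/1444.9 = 425.82 %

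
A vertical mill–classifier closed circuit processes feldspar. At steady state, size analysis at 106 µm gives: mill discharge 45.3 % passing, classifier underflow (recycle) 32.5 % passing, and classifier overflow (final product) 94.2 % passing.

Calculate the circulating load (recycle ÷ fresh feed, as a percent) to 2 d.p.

Classifier node, passing 106 µm:
d + r·d = r·u + o → r(d−u) = o−d
r = (94.2 − 45.3)/(45.3 − 32.5) = 48.9/12.8 = 3.8203
CL = 100·r = 382.03 %

CL = 382.03 %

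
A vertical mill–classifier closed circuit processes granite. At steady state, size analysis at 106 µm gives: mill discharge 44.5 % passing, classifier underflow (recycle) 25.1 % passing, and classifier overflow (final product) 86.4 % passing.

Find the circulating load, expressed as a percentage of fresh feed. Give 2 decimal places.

Classifier node, passing 106 µm:
r = (o − d)/(d − u)
r = (86.4 − 44.5)/(44.5 − 25.1) = 41.9/19.4 = 2.1598
CL = 100·r = 215.98 %

CL = 215.98 %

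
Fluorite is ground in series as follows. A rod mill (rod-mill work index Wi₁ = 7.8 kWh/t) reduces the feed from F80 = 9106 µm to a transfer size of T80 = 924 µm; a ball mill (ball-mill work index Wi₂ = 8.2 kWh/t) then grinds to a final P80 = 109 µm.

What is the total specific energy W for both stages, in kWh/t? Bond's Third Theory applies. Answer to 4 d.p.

W = 10 Wi (P80^-0.5 − F80^-0.5)
Stage 1 (9106→924 µm, Wi₁=7.8): W₁ = 10·7.8·(0.032898 − 0.010479) = 1.7486 kWh/t
Stage 2 (924→109 µm, Wi₂=8.2): W₂ = 10·8.2·(0.095783 − 0.032898) = 5.1566 kWh/t
W = W₁ + W₂ = 1.7486 + 5.1566 = 6.9052 kWh/t

W = 6.9052 kWh/t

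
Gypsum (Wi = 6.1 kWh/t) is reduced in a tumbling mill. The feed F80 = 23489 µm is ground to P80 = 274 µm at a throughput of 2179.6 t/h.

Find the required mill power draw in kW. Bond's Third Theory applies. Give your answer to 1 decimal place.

W = 10 Wi (1/√P80 − 1/√F80)  [Bond]
W = 10·6.1·(1/√274 − 1/√23489) = 10·6.1·(0.053887) = 3.2871 kWh/t
P_mill = W·ṁ = 3.2871·2179.6 = 7164.6 kW

P = 7164.6 kW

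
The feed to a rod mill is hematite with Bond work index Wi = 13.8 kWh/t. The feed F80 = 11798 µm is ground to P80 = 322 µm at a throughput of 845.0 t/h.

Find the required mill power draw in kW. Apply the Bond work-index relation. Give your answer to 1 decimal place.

P = 5424.8 kW

Bond:  W = 10 Wi (1/√P − 1/√F)
W = 10·13.8·(1/√322 − 1/√11798) = 10·13.8·(0.046521) = 6.4199 kWh/t
P = W·T = 6.4199·845.0 = 5424.8 kW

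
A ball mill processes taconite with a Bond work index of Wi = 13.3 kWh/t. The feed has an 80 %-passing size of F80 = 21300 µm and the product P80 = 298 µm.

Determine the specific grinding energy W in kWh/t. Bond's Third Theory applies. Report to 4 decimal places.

W = 6.7932 kWh/t

W = 10 Wi / √P80 − 10 Wi / √F80
1/√298 = 0.057928;  1/√21300 = 0.006852
W = 10·13.3·(0.057928 − 0.006852) = 6.7932 kWh/t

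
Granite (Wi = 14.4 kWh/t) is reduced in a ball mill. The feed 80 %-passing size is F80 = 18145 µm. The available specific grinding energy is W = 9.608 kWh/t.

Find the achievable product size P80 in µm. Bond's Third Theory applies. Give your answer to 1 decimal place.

P80 = 181.9 µm

Bond: W = 10·Wi·(1/√P80 − 1/√F80)
1/√P80 = 1/√F80 + W/(10·Wi)
  = 9.6080/(10·14.4) + 1/√18145 = 0.066722 + 0.007424 = 0.074146
P80 = (1/0.074146)² = 13.4869² = 181.90 µm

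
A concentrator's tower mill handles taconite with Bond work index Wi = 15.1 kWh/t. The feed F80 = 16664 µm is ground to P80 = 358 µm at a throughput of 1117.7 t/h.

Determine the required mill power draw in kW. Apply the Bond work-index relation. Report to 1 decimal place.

P = 7612.5 kW

W = 10 Wi / √P80 − 10 Wi / √F80
W = 10·15.1·(1/√358 − 1/√16664) = 10·15.1·(0.045105) = 6.8109 kWh/t
Mill draw = 6.8109 × 1117.7 = 7612.5 kW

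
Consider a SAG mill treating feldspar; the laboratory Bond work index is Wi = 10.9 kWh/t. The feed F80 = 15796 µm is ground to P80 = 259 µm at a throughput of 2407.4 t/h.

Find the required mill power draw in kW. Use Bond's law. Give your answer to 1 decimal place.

Bond: W = 10·Wi·(1/√P80 − 1/√F80)
W = 10·10.9·(1/√259 − 1/√15796) = 10·10.9·(0.054180) = 5.9057 kWh/t
P = W·T = 5.9057·2407.4 = 14217.3 kW

P = 14217.3 kW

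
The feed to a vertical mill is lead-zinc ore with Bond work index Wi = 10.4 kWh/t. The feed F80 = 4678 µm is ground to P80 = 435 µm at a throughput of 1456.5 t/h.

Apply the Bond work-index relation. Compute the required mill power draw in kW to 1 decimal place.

P = 5048.0 kW

W = 10·Wi·[P80^(−½) − F80^(−½)]
W = 10·10.4·(1/√435 − 1/√4678) = 10·10.4·(0.033326) = 3.4659 kWh/t
Power = W × throughput = 3.4659 kWh/t × 1456.5 t/h = 5048.0 kW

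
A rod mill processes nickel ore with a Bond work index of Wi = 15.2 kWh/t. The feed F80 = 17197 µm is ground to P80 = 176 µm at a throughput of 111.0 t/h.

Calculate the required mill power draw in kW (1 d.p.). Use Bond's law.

W = 10 Wi (P80^-0.5 − F80^-0.5)
W = 10·15.2·(1/√176 − 1/√17197) = 10·15.2·(0.067752) = 10.2983 kWh/t
Mill draw = 10.2983 × 111.0 = 1143.1 kW

P = 1143.1 kW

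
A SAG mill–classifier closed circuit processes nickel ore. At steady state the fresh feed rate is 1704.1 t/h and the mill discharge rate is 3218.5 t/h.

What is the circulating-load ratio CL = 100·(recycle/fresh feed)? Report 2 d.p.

Steady state: M = F + R.
R = M − F = 3218.5 − 1704.1 = 1514.4 t/h
CL = 100·R/F = 100·1514.4/1704.1 = 88.87 %

CL = 88.87 %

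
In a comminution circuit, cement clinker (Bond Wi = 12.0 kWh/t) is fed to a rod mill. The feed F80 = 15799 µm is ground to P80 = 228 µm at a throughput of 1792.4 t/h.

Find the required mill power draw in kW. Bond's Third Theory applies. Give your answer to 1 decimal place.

P = 12533.3 kW

W = 10·Wi·(P80^(-½) − F80^(-½))
W = 10·12.0·(1/√228 − 1/√15799) = 10·12.0·(0.058271) = 6.9925 kWh/t
Mill draw = 6.9925 × 1792.4 = 12533.3 kW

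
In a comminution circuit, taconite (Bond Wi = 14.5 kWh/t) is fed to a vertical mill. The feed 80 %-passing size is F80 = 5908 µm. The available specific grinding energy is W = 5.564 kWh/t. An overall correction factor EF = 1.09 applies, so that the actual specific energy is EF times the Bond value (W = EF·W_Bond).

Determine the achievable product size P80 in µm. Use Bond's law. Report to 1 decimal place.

W = 10 Wi (1/√P80 − 1/√F80)  [Bond]
W_Bond = W / EF = 5.564 / 1.09 = 5.1046 kWh/t
1/√P80 = 1/√F80 + W_Bond/(10·Wi)
  = 5.1046/(10·14.5) + 1/√5908 = 0.035204 + 0.013010 = 0.048214
P80 = (1/0.048214)² = 20.7408² = 430.18 µm

P80 = 430.2 µm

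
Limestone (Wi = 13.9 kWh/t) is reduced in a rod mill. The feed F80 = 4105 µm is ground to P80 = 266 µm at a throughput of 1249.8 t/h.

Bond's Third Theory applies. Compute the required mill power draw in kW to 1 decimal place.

W_Bond = 10·Wi·(1/√P₈₀ − 1/√F₈₀)
W = 10·13.9·(1/√266 − 1/√4105) = 10·13.9·(0.045706) = 6.3531 kWh/t
Power = W × throughput = 6.3531 kWh/t × 1249.8 t/h = 7940.2 kW

P = 7940.2 kW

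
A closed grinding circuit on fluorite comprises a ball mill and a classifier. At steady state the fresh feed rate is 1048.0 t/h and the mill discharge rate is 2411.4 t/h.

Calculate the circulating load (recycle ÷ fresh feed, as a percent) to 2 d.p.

CL = 130.10 %

Mill node: discharge = fresh + recycle.
R = M − F = 2411.4 − 1048.0 = 1363.4 t/h
CL = 100·R/F = 100·1363.4/1048.0 = 130.10 %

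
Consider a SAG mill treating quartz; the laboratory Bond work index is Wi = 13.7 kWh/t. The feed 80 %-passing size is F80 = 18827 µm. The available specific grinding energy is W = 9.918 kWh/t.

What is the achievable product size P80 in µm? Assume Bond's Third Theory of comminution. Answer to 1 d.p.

P80 = 157.5 µm

W = 10 Wi (P80^-0.5 − F80^-0.5)
1/√P80 = 1/√F80 + W/(10·Wi)
  = 9.9180/(10·13.7) + 1/√18827 = 0.072394 + 0.007288 = 0.079682
P80 = (1/0.079682)² = 12.5499² = 157.50 µm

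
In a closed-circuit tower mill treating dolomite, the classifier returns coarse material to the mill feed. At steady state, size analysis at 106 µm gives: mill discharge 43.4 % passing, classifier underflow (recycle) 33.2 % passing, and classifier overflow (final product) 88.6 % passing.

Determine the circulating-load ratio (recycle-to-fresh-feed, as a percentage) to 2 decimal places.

CL = 443.14 %

Let r = R/F. Size balance at 106 µm:
(1+r)·d = r·u + o ⇒ r = (o−d)/(d−u)
r = (88.6 − 43.4)/(43.4 − 33.2) = 45.2/10.2 = 4.4314
CL = 100·r = 443.14 %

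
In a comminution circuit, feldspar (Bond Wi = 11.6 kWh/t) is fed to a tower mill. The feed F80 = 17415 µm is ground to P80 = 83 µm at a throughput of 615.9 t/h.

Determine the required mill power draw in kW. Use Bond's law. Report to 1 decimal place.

W_Bond = 10·Wi·(1/√P₈₀ − 1/√F₈₀)
W = 10·11.6·(1/√83 − 1/√17415) = 10·11.6·(0.102187) = 11.8536 kWh/t
P_mill = W·ṁ = 11.8536·615.9 = 7300.7 kW

P = 7300.7 kW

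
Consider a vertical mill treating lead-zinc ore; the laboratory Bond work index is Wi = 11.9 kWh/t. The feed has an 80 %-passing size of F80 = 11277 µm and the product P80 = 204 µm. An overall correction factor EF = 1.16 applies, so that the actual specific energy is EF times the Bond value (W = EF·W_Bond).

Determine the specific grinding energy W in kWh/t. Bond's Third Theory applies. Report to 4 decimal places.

W = 8.3648 kWh/t

W = 10 Wi / √P80 − 10 Wi / √F80
1/√204 = 0.070014;  1/√11277 = 0.009417
W = 10·11.9·(0.070014 − 0.009417) = 7.2111 kWh/t
W_actual = 1.16 × 7.2111 = 8.3648 kWh/t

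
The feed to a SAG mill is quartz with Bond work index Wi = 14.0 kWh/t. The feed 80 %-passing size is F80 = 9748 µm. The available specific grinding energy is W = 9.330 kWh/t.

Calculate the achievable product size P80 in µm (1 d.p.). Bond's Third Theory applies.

Bond: W = 10·Wi·(1/√P80 − 1/√F80)
⇒ 1/√P80 = W/(10 Wi) + 1/√F80
  = 9.3300/(10·14.0) + 1/√9748 = 0.066643 + 0.010128 = 0.076771
P80 = (1/0.076771)² = 13.0257² = 169.67 µm

P80 = 169.7 µm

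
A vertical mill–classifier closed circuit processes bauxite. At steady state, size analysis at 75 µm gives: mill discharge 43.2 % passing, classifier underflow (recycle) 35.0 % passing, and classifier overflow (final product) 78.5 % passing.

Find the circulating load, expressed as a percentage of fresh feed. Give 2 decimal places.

CL = 430.49 %

Two-product formula at 75 µm:
Fd + Rd = Ru + Fo ⇒ R/F = (o−d)/(d−u)
r = (78.5 − 43.2)/(43.2 − 35.0) = 35.3/8.2 = 4.3049
CL = 100·r = 430.49 %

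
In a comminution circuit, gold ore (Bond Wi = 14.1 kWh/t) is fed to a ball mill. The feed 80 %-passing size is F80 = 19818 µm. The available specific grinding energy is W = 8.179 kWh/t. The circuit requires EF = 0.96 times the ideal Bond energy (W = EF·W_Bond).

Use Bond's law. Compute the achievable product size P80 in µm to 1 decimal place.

Bond: W = 10·Wi·(1/√P80 − 1/√F80)
W_Bond = W / EF = 8.179 / 0.96 = 8.5198 kWh/t
⇒ 1/√P80 = W_Bond/(10 Wi) + 1/√F80
  = 8.5198/(10·14.1) + 1/√19818 = 0.060424 + 0.007103 = 0.067528
P80 = (1/0.067528)² = 14.8088² = 219.30 µm

P80 = 219.3 µm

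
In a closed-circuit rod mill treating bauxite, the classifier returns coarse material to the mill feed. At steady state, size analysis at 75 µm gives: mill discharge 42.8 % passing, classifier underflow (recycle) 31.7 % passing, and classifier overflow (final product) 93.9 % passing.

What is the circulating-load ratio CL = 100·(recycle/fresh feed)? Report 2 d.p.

Mass balance on the −75 µm fraction:
Fd + Rd = Ru + Fo ⇒ R/F = (o−d)/(d−u)
r = (93.9 − 42.8)/(42.8 − 31.7) = 51.1/11.1 = 4.6036
CL = 100·r = 460.36 %

CL = 460.36 %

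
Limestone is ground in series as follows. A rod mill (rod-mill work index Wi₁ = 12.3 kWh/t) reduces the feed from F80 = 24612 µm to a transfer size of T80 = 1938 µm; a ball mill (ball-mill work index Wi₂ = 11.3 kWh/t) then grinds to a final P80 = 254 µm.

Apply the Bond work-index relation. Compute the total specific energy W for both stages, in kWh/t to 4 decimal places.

W = 6.5334 kWh/t

W_Bond = 10·Wi·(1/√P₈₀ − 1/√F₈₀)
Stage 1 (24612→1938 µm, Wi₁=12.3): W₁ = 10·12.3·(0.022716 − 0.006374) = 2.0100 kWh/t
Stage 2 (1938→254 µm, Wi₂=11.3): W₂ = 10·11.3·(0.062746 − 0.022716) = 4.5234 kWh/t
W = W₁ + W₂ = 2.0100 + 4.5234 = 6.5334 kWh/t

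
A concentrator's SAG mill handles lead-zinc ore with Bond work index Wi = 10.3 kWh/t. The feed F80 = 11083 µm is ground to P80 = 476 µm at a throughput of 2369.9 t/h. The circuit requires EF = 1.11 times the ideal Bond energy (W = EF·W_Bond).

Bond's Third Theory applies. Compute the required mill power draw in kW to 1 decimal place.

Bond: W = 10·Wi·(1/√P80 − 1/√F80)
W = 10·10.3·(1/√476 − 1/√11083) = 10·10.3·(0.036336) = 3.7426 kWh/t
Corrected W = EF·W_Bond = 1.11·3.7426 = 4.1543 kWh/t
Mill draw = 4.1543 × 2369.9 = 9845.3 kW

P = 9845.3 kW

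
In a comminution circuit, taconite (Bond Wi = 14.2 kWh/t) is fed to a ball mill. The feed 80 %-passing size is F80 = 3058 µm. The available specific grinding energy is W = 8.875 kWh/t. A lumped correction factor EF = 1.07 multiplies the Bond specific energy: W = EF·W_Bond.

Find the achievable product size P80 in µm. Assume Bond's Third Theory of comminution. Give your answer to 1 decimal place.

P80 = 170.9 µm

W = 10 Wi (P80^-0.5 − F80^-0.5)
W_Bond = W / EF = 8.875 / 1.07 = 8.2944 kWh/t
P80^-0.5 = F80^-0.5 + W_Bond/(10 Wi)
  = 8.2944/(10·14.2) + 1/√3058 = 0.058411 + 0.018083 = 0.076495
P80 = (1/0.076495)² = 13.0728² = 170.90 µm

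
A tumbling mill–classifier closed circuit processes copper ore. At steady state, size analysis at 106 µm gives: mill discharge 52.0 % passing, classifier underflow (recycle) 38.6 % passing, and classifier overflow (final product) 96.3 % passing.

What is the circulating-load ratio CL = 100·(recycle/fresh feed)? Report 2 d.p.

Balance %-passing 106 µm (r = R/F):
r = (o − d)/(d − u)
r = (96.3 − 52.0)/(52.0 − 38.6) = 44.3/13.4 = 3.3060
CL = 100·r = 330.60 %

CL = 330.60 %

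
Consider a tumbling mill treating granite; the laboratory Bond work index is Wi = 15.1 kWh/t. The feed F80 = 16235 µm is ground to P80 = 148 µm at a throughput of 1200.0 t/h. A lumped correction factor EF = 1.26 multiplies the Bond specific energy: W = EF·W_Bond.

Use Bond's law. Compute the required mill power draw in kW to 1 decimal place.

W_Bond = 10·Wi·(1/√P₈₀ − 1/√F₈₀)
W = 10·15.1·(1/√148 − 1/√16235) = 10·15.1·(0.074351) = 11.2270 kWh/t
Corrected W = EF·W_Bond = 1.26·11.2270 = 14.1461 kWh/t
Mill draw = 14.1461 × 1200.0 = 16975.3 kW

P = 16975.3 kW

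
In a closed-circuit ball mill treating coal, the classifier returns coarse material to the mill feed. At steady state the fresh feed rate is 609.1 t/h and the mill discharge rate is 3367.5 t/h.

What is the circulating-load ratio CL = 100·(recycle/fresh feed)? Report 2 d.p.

M = F + R at steady state, so:
R = M − F = 3367.5 − 609.1 = 2758.4 t/h
CL = 100·R/F = 100·2758.4/609.1 = 452.86 %

CL = 452.86 %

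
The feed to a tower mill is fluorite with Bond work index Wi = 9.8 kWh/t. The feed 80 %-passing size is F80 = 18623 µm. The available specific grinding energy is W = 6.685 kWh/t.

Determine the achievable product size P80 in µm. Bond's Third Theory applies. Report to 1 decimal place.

Bond:  W = 10 Wi (1/√P − 1/√F)
P80^(−½) = W/(10 Wi) + F80^(−½)
  = 6.6850/(10·9.8) + 1/√18623 = 0.068214 + 0.007328 = 0.075542
P80 = (1/0.075542)² = 13.2376² = 175.24 µm

P80 = 175.2 µm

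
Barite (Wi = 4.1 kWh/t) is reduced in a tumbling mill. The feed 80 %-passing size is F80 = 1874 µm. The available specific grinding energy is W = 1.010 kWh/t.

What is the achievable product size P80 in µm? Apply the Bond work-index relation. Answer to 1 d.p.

P80 = 438.9 µm

W = 10 Wi / √P80 − 10 Wi / √F80
P80^(−½) = W/(10 Wi) + F80^(−½)
  = 1.0100/(10·4.1) + 1/√1874 = 0.024634 + 0.023100 = 0.047734
P80 = (1/0.047734)² = 20.9493² = 438.87 µm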